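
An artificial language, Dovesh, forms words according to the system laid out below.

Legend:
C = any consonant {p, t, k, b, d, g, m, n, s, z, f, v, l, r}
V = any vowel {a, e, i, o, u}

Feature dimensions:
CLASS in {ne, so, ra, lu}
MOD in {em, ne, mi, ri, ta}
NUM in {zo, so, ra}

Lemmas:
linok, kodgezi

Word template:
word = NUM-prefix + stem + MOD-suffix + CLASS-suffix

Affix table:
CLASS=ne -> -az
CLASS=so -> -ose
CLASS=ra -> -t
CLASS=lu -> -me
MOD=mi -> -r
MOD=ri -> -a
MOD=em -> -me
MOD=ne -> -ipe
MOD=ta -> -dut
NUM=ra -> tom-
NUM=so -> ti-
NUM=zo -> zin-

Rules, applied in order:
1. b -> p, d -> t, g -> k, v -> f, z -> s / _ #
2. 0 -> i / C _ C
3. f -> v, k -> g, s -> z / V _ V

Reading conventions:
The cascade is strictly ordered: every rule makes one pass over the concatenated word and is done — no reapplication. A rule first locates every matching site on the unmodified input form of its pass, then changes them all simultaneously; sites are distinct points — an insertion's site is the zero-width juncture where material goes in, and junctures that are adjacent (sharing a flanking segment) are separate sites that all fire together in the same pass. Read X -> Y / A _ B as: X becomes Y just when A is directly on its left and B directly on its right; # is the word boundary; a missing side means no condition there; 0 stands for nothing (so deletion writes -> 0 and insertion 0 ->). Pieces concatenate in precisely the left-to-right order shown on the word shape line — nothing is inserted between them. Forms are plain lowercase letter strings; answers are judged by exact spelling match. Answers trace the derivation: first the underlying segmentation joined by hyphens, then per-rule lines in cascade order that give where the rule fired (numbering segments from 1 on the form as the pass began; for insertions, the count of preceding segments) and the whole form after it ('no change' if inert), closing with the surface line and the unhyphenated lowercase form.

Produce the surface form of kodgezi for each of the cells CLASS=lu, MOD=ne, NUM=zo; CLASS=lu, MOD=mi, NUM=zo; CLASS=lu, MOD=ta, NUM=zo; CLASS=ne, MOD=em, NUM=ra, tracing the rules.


cell CLASS=lu, MOD=ne, NUM=zo:
underlying: zin-kodgezi-ipe-me
1. b -> p, d -> t, g -> k, v -> f, z -> s / _ #: no change
2. 0 -> i / C _ C: inserts after position(s) 3, 6: zinikodigeziipeme
3. f -> v, k -> g, s -> z / V _ V: fires at position(s) 5: zinigodigeziipeme
surface: zinigodigeziipeme

cell CLASS=lu, MOD=mi, NUM=zo:
underlying: zin-kodgezi-r-me
1. b -> p, d -> t, g -> k, v -> f, z -> s / _ #: no change
2. 0 -> i / C _ C: inserts after position(s) 3, 6, 11: zinikodigezirime
3. f -> v, k -> g, s -> z / V _ V: fires at position(s) 5: zinigodigezirime
surface: zinigodigezirime

cell CLASS=lu, MOD=ta, NUM=zo:
underlying: zin-kodgezi-dut-me
1. b -> p, d -> t, g -> k, v -> f, z -> s / _ #: no change
2. 0 -> i / C _ C: inserts after position(s) 3, 6, 13: zinikodigezidutime
3. f -> v, k -> g, s -> z / V _ V: fires at position(s) 5: zinigodigezidutime
surface: zinigodigezidutime

cell CLASS=ne, MOD=em, NUM=ra:
underlying: tom-kodgezi-me-az
1. b -> p, d -> t, g -> k, v -> f, z -> s / _ #: fires at position(s) 14: tomkodgezimeas
2. 0 -> i / C _ C: inserts after position(s) 3, 6: tomikodigezimeas
3. f -> v, k -> g, s -> z / V _ V: fires at position(s) 5: tomigodigezimeas
surface: tomigodigezimeas


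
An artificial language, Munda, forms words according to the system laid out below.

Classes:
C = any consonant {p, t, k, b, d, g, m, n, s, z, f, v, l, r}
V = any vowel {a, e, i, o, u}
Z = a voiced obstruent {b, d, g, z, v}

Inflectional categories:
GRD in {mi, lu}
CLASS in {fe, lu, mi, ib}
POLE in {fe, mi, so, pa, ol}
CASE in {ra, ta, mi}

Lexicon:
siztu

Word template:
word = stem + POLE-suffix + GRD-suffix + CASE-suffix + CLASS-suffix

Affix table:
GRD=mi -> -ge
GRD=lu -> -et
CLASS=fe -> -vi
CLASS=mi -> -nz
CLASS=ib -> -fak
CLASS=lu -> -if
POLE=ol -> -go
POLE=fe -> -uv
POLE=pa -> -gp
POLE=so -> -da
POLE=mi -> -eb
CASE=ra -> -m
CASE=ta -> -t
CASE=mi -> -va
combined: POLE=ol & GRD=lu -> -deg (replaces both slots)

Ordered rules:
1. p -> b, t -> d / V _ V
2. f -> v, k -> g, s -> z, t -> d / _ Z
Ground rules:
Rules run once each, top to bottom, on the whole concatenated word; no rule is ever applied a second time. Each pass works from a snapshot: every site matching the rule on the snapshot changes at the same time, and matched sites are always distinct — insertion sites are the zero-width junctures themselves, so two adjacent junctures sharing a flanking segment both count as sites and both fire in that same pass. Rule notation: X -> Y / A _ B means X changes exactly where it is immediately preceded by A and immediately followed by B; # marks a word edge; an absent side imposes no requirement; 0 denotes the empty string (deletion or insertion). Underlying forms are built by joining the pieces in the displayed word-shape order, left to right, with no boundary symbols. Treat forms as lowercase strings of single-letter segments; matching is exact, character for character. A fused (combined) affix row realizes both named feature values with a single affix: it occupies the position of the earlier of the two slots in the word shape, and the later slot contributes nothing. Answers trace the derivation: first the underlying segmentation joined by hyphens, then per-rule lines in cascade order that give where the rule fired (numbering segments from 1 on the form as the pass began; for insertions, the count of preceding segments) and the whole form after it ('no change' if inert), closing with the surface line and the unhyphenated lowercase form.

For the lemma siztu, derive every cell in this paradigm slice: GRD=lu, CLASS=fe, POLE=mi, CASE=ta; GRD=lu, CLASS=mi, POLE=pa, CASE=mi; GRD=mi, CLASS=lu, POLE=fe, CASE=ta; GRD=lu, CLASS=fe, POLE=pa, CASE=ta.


cell GRD=lu, CLASS=fe, POLE=mi, CASE=ta:
underlying: siztu-eb-et-t-vi
1. p -> b, t -> d / V _ V: no change
2. f -> v, k -> g, s -> z, t -> d / _ Z: fires at position(s) 10: siztuebetdvi
surface: siztuebetdvi

cell GRD=lu, CLASS=mi, POLE=pa, CASE=mi:
underlying: siztu-gp-et-va-nz
1. p -> b, t -> d / V _ V: no change
2. f -> v, k -> g, s -> z, t -> d / _ Z: fires at position(s) 9: siztugpedvanz
surface: siztugpedvanz

cell GRD=mi, CLASS=lu, POLE=fe, CASE=ta:
underlying: siztu-uv-ge-t-if
1. p -> b, t -> d / V _ V: fires at position(s) 10: siztuuvgedif
2. f -> v, k -> g, s -> z, t -> d / _ Z: no change
surface: siztuuvgedif

cell GRD=lu, CLASS=fe, POLE=pa, CASE=ta:
underlying: siztu-gp-et-t-vi
1. p -> b, t -> d / V _ V: no change
2. f -> v, k -> g, s -> z, t -> d / _ Z: fires at position(s) 10: siztugpetdvi
surface: siztugpetdvi


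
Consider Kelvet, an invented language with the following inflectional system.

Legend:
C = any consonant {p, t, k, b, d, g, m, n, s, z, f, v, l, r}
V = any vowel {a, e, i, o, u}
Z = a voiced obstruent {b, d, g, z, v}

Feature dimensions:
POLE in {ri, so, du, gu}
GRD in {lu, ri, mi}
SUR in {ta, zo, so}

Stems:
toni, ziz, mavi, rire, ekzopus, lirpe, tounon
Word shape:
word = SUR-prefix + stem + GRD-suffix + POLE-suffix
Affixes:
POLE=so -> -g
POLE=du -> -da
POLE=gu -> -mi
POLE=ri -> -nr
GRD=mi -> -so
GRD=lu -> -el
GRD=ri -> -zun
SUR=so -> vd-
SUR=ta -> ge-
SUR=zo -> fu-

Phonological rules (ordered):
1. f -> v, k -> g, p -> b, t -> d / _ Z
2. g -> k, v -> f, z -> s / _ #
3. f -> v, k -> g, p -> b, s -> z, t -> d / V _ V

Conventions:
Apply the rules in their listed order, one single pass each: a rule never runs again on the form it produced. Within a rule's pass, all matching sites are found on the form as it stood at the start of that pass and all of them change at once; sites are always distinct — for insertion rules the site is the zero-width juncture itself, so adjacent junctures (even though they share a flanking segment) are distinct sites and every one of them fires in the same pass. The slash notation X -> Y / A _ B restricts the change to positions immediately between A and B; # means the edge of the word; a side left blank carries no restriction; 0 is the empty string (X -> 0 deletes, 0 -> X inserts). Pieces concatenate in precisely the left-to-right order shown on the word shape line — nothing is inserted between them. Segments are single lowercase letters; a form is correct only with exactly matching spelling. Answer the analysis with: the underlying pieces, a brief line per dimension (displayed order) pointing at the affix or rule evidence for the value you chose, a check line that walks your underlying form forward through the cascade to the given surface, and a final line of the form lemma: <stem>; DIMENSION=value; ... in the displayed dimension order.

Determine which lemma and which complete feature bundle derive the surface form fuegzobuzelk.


underlying: fu-ekzopus-el-g
POLE=so - signalled by the affix -g
GRD=lu - signalled by the affix -el
SUR=zo - signalled by the affix fu-
check: fuekzopuselg -> fuegzopuselg -> fuegzopuselk -> fuegzobuzelk
lemma: ekzopus; POLE=so; GRD=lu; SUR=zo


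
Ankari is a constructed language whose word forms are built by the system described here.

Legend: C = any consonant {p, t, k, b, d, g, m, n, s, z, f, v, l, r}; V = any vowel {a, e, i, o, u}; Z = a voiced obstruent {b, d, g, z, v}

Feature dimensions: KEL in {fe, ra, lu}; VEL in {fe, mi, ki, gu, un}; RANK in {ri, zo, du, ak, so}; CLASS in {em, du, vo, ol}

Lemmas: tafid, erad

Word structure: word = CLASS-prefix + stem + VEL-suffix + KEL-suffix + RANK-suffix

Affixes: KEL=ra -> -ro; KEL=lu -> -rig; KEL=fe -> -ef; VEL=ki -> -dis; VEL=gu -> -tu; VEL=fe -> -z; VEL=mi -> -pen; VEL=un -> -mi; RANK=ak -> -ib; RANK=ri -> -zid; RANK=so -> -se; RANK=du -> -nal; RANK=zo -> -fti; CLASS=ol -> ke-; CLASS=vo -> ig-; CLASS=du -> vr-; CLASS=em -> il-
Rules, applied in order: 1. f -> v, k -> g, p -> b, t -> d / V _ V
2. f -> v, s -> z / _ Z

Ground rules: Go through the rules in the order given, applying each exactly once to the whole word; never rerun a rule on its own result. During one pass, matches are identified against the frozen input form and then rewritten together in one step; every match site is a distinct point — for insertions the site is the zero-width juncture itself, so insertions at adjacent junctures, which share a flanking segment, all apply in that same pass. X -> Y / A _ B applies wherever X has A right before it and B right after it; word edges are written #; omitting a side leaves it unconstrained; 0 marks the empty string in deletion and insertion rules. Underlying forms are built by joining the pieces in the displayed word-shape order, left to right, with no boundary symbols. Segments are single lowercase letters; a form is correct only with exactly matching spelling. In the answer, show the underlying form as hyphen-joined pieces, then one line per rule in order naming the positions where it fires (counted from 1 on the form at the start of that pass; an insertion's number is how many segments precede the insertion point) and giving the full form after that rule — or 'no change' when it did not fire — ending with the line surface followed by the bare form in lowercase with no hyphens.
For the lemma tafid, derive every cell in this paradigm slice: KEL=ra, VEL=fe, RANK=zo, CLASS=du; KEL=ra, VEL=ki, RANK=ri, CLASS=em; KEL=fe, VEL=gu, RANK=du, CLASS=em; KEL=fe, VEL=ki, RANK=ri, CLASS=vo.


cell KEL=ra, VEL=fe, RANK=zo, CLASS=du:
underlying: vr-tafid-z-ro-fti
1. f -> v, k -> g, p -> b, t -> d / V _ V: fires at position(s) 5: vrtavidzrofti
2. f -> v, s -> z / _ Z: no change
surface: vrtavidzrofti

cell KEL=ra, VEL=ki, RANK=ri, CLASS=em:
underlying: il-tafid-dis-ro-zid
1. f -> v, k -> g, p -> b, t -> d / V _ V: fires at position(s) 5: iltaviddisrozid
2. f -> v, s -> z / _ Z: no change
surface: iltaviddisrozid

cell KEL=fe, VEL=gu, RANK=du, CLASS=em:
underlying: il-tafid-tu-ef-nal
1. f -> v, k -> g, p -> b, t -> d / V _ V: fires at position(s) 5: iltavidtuefnal
2. f -> v, s -> z / _ Z: no change
surface: iltavidtuefnal

cell KEL=fe, VEL=ki, RANK=ri, CLASS=vo:
underlying: ig-tafid-dis-ef-zid
1. f -> v, k -> g, p -> b, t -> d / V _ V: fires at position(s) 5: igtaviddisefzid
2. f -> v, s -> z / _ Z: fires at position(s) 12: igtaviddisevzid
surface: igtaviddisevzid


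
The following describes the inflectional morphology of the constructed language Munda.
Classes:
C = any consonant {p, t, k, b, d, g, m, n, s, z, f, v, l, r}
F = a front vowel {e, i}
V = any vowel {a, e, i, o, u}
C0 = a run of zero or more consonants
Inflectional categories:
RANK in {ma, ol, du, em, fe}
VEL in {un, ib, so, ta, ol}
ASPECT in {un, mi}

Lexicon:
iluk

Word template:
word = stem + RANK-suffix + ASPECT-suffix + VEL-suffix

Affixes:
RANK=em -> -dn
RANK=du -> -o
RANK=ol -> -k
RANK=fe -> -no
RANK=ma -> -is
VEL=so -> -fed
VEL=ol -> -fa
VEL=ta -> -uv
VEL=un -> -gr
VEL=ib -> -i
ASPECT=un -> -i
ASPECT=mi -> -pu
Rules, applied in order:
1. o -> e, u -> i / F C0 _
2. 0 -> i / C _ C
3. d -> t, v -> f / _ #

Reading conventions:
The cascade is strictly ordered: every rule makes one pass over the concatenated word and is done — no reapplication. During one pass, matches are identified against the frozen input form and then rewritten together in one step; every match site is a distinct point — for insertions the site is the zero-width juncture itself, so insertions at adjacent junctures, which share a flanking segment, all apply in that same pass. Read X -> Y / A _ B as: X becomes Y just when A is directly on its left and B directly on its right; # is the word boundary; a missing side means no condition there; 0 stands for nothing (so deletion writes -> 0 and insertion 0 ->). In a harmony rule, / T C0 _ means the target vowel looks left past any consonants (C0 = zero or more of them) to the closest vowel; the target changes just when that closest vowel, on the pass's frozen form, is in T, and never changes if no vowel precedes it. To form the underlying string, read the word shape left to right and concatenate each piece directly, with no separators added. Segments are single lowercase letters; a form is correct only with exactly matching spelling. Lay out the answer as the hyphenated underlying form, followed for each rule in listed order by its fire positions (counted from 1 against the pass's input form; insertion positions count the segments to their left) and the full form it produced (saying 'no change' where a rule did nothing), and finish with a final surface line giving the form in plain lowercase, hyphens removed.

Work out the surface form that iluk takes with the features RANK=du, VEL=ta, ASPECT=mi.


underlying: iluk-o-pu-uv
1. o -> e, u -> i / F C0 _: fires at position(s) 3: ilikopuuv
2. 0 -> i / C _ C: no change
3. d -> t, v -> f / _ #: fires at position(s) 9: ilikopuuf
surface: ilikopuuf


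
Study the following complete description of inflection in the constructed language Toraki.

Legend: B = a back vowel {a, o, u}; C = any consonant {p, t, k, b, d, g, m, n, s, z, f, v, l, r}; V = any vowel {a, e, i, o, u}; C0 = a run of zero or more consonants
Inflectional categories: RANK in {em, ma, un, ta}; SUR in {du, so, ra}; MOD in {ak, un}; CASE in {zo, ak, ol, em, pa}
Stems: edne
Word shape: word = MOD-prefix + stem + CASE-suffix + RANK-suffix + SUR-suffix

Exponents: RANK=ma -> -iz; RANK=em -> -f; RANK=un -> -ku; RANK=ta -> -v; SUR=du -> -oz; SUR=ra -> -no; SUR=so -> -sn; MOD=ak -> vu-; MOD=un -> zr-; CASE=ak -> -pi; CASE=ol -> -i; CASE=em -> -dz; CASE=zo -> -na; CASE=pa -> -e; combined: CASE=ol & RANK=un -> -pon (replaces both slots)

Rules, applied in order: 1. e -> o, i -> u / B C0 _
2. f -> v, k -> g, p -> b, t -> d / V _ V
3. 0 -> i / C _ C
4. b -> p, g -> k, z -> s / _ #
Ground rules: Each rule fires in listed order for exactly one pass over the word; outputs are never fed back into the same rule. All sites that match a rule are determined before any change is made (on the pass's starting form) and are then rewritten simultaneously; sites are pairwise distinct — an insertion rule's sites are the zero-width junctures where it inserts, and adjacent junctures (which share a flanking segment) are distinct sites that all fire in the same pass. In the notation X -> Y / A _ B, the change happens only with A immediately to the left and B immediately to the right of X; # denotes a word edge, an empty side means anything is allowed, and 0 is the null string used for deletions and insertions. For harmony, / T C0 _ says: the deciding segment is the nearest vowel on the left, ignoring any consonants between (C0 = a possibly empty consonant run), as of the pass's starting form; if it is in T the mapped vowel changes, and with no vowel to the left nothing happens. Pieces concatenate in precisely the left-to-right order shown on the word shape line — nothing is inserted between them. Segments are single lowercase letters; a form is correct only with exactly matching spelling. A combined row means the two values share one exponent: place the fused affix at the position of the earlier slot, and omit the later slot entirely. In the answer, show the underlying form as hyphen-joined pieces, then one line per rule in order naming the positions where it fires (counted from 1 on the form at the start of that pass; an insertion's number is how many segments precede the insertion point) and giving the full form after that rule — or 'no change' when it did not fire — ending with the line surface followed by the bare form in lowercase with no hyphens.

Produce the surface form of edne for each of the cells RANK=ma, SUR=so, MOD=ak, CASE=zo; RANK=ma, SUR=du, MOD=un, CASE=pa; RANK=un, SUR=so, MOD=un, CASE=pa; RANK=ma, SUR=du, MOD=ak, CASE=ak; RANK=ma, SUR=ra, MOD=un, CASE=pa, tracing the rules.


cell RANK=ma, SUR=so, MOD=ak, CASE=zo:
underlying: vu-edne-na-iz-sn
1. e -> o, i -> u / B C0 _: fires at position(s) 3, 9: vuodnenauzsn
2. f -> v, k -> g, p -> b, t -> d / V _ V: no change
3. 0 -> i / C _ C: inserts after position(s) 4, 10, 11: vuodinenauzisin
4. b -> p, g -> k, z -> s / _ #: no change
surface: vuodinenauzisin

cell RANK=ma, SUR=du, MOD=un, CASE=pa:
underlying: zr-edne-e-iz-oz
1. e -> o, i -> u / B C0 _: no change
2. f -> v, k -> g, p -> b, t -> d / V _ V: no change
3. 0 -> i / C _ C: inserts after position(s) 1, 4: ziredineeizoz
4. b -> p, g -> k, z -> s / _ #: fires at position(s) 13: ziredineeizos
surface: ziredineeizos

cell RANK=un, SUR=so, MOD=un, CASE=pa:
underlying: zr-edne-e-ku-sn
1. e -> o, i -> u / B C0 _: no change
2. f -> v, k -> g, p -> b, t -> d / V _ V: fires at position(s) 8: zredneegusn
3. 0 -> i / C _ C: inserts after position(s) 1, 4, 10: ziredineegusin
4. b -> p, g -> k, z -> s / _ #: no change
surface: ziredineegusin

cell RANK=ma, SUR=du, MOD=ak, CASE=ak:
underlying: vu-edne-pi-iz-oz
1. e -> o, i -> u / B C0 _: fires at position(s) 3: vuodnepiizoz
2. f -> v, k -> g, p -> b, t -> d / V _ V: fires at position(s) 7: vuodnebiizoz
3. 0 -> i / C _ C: inserts after position(s) 4: vuodinebiizoz
4. b -> p, g -> k, z -> s / _ #: fires at position(s) 13: vuodinebiizos
surface: vuodinebiizos

cell RANK=ma, SUR=ra, MOD=un, CASE=pa:
underlying: zr-edne-e-iz-no
1. e -> o, i -> u / B C0 _: no change
2. f -> v, k -> g, p -> b, t -> d / V _ V: no change
3. 0 -> i / C _ C: inserts after position(s) 1, 4, 9: ziredineeizino
4. b -> p, g -> k, z -> s / _ #: no change
surface: ziredineeizino


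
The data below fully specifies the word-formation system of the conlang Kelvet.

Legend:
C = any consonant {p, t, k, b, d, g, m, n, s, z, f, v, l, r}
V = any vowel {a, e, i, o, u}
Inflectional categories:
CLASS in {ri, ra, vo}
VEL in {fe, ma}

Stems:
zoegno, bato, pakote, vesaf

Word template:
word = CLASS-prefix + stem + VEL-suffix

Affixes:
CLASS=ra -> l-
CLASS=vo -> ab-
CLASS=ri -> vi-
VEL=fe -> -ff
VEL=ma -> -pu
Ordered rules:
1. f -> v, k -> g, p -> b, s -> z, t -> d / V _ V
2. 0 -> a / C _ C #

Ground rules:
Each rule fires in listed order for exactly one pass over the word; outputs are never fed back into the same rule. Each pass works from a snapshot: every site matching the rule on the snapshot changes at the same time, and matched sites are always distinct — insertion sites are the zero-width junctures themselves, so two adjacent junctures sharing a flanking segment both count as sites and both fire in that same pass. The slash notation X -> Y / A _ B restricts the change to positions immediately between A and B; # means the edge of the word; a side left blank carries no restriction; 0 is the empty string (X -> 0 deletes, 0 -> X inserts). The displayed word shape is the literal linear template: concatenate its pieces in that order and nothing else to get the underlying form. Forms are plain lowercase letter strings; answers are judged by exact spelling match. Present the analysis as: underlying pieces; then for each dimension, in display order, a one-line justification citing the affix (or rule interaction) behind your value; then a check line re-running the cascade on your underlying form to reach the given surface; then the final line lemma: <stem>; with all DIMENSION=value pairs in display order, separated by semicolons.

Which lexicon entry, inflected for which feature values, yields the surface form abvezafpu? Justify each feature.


underlying: ab-vesaf-pu
CLASS=vo - signalled by the affix ab-
VEL=ma - signalled by the affix -pu
check: abvesafpu -> abvezafpu -> abvezafpu
lemma: vesaf; CLASS=vo; VEL=ma


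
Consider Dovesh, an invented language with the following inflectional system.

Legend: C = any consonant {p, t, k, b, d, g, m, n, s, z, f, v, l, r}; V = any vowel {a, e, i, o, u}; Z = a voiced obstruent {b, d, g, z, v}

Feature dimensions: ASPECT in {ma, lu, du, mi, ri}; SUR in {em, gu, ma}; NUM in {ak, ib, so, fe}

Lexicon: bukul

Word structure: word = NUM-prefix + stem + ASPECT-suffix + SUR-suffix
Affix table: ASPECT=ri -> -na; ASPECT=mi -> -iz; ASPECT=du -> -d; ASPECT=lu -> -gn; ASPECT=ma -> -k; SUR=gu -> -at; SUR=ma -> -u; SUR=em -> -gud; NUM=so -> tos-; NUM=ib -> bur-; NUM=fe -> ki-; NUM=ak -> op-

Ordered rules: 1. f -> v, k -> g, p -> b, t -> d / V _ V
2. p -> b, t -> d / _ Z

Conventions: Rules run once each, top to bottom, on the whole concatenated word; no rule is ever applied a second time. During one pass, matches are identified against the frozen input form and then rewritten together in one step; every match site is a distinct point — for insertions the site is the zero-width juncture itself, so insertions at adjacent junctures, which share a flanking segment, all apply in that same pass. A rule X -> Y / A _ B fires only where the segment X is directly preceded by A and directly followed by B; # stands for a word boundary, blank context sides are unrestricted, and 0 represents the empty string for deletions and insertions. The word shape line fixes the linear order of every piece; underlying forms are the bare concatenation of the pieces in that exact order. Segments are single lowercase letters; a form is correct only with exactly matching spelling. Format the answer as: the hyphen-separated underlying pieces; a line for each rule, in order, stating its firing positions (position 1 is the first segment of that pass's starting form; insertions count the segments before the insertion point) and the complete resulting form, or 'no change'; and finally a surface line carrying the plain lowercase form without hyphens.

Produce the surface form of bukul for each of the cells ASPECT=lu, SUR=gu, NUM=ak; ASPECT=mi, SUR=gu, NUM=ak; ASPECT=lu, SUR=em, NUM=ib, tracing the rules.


cell ASPECT=lu, SUR=gu, NUM=ak:
underlying: op-bukul-gn-at
1. f -> v, k -> g, p -> b, t -> d / V _ V: fires at position(s) 5: opbugulgnat
2. p -> b, t -> d / _ Z: fires at position(s) 2: obbugulgnat
surface: obbugulgnat

cell ASPECT=mi, SUR=gu, NUM=ak:
underlying: op-bukul-iz-at
1. f -> v, k -> g, p -> b, t -> d / V _ V: fires at position(s) 5: opbugulizat
2. p -> b, t -> d / _ Z: fires at position(s) 2: obbugulizat
surface: obbugulizat

cell ASPECT=lu, SUR=em, NUM=ib:
underlying: bur-bukul-gn-gud
1. f -> v, k -> g, p -> b, t -> d / V _ V: fires at position(s) 6: burbugulgngud
2. p -> b, t -> d / _ Z: no change
surface: burbugulgngud


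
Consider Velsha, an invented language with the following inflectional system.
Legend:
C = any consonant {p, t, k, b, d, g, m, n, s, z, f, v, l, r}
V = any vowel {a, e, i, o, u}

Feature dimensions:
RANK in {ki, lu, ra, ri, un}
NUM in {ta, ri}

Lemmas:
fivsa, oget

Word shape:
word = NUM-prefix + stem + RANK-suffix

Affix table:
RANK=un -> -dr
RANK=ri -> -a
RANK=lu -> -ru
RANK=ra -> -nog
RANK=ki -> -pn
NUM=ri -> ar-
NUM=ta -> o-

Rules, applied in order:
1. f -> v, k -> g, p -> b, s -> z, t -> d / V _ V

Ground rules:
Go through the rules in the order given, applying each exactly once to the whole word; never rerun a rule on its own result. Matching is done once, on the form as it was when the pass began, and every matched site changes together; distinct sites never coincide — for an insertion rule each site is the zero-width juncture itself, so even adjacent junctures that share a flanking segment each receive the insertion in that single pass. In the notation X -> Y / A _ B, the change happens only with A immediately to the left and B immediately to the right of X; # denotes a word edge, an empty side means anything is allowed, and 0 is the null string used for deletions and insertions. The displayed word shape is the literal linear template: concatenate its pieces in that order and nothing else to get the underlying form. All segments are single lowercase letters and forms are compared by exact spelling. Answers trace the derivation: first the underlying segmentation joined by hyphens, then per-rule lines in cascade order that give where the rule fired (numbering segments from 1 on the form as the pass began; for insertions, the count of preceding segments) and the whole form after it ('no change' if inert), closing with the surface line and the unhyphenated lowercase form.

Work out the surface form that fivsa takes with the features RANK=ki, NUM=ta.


underlying: o-fivsa-pn
1. f -> v, k -> g, p -> b, s -> z, t -> d / V _ V: fires at position(s) 2: ovivsapn
surface: ovivsapn


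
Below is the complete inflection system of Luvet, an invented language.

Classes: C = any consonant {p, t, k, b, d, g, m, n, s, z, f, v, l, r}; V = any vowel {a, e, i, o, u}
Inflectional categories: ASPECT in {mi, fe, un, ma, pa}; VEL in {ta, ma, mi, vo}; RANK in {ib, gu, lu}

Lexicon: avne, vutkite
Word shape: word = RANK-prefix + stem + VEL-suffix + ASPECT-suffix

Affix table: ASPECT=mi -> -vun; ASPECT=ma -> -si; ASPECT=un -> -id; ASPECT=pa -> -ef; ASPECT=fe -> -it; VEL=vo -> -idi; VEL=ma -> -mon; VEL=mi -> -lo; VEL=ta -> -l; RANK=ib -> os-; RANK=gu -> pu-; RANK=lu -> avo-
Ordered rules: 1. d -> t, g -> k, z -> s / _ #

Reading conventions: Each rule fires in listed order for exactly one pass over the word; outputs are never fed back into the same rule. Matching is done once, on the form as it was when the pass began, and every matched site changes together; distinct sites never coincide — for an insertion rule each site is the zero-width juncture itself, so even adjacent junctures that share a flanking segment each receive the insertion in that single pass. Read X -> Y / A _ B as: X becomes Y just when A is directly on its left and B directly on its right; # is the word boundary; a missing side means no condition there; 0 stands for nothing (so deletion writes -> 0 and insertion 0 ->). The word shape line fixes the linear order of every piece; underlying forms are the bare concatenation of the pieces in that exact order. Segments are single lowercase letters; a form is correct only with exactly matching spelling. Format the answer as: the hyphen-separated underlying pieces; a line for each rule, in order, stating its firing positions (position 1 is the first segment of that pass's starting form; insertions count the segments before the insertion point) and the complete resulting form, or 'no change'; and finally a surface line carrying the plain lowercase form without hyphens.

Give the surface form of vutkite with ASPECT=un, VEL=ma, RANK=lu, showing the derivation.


underlying: avo-vutkite-mon-id
1. d -> t, g -> k, z -> s / _ #: fires at position(s) 15: avovutkitemonit
surface: avovutkitemonit


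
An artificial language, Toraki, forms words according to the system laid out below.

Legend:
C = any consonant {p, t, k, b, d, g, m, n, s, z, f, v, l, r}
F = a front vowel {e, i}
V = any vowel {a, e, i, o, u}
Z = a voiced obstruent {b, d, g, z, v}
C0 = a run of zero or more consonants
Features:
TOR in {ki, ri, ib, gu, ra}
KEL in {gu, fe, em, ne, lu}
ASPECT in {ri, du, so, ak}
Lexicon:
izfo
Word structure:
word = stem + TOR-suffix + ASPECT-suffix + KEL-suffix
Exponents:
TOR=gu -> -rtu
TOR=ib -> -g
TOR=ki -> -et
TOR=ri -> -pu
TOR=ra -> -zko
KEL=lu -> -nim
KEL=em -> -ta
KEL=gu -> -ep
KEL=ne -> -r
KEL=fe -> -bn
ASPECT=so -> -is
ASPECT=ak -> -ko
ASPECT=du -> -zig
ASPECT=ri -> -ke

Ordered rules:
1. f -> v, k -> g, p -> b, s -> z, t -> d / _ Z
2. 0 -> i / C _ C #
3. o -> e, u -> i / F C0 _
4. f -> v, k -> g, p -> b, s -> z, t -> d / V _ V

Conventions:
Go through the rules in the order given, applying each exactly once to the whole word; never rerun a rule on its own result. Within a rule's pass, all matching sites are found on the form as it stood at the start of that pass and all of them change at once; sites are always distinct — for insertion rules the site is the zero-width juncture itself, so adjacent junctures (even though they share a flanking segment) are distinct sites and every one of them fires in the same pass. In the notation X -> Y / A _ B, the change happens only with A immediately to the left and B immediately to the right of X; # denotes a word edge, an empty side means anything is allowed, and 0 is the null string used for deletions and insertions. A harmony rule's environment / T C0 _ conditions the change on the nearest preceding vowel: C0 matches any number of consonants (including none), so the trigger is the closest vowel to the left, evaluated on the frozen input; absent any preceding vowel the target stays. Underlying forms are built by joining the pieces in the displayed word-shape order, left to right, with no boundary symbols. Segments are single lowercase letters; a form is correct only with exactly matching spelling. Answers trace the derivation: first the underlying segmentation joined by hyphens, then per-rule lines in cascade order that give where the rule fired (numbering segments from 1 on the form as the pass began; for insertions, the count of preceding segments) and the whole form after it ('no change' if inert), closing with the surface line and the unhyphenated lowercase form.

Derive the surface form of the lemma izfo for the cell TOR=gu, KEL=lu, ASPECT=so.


underlying: izfo-rtu-is-nim
1. f -> v, k -> g, p -> b, s -> z, t -> d / _ Z: no change
2. 0 -> i / C _ C #: no change
3. o -> e, u -> i / F C0 _: fires at position(s) 4: izfertuisnim
4. f -> v, k -> g, p -> b, s -> z, t -> d / V _ V: no change
surface: izfertuisnim


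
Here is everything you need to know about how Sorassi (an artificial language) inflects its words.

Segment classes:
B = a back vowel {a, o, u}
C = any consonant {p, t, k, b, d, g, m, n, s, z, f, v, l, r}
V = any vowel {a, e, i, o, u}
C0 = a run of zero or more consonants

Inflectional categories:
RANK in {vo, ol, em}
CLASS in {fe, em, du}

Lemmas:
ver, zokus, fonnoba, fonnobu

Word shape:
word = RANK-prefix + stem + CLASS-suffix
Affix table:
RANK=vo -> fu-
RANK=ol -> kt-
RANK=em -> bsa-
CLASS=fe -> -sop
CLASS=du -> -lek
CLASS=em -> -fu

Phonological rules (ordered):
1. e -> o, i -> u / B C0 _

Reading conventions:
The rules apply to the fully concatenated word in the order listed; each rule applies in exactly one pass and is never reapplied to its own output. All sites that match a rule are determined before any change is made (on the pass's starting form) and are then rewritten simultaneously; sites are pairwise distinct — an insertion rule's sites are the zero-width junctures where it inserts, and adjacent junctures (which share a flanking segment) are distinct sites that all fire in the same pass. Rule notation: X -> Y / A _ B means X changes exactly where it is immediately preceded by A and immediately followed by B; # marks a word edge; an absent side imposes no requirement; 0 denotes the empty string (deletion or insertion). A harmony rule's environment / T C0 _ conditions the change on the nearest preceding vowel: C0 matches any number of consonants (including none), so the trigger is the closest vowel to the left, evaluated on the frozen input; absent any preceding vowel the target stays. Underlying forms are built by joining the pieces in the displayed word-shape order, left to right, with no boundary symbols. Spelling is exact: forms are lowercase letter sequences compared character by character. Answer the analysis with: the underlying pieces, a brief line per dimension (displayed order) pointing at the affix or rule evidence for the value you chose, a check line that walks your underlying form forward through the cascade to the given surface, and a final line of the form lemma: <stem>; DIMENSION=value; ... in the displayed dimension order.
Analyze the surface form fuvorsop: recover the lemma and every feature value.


underlying: fu-ver-sop
RANK=vo - signalled by the affix fu-
CLASS=fe - signalled by the affix -sop
check: fuversop -> fuvorsop
lemma: ver; RANK=vo; CLASS=fe


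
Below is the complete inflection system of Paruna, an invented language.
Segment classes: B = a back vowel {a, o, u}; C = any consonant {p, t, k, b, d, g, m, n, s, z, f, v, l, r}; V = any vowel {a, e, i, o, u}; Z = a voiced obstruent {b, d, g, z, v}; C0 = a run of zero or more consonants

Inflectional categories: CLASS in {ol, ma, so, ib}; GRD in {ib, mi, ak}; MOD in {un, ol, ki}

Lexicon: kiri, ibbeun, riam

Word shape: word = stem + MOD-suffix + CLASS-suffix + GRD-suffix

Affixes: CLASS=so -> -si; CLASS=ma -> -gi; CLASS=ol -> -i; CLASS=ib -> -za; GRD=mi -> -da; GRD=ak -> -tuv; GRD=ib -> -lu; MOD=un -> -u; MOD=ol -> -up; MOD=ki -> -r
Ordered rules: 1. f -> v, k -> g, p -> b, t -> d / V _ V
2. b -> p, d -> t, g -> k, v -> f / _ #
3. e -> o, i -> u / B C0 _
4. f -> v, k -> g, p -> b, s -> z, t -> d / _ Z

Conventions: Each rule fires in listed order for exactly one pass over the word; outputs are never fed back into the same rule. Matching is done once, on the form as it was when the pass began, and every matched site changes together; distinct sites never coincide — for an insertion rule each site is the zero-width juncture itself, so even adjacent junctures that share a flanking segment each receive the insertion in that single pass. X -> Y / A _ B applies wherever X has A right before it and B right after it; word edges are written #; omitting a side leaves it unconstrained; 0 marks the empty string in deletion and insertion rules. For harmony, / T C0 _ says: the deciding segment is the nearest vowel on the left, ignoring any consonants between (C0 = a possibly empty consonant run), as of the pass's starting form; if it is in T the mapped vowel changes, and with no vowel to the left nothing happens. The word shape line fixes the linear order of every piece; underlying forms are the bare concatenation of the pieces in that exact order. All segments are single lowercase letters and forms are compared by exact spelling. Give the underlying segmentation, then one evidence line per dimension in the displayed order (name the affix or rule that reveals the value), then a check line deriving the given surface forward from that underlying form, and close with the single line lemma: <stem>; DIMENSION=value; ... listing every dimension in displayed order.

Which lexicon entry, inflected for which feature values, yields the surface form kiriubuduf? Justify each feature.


underlying: kiri-up-i-tuv
CLASS=ol - signalled by the affix -i
GRD=ak - signalled by the affix -tuv
MOD=ol - signalled by the affix -up
check: kiriupituv -> kiriubiduv -> kiriubiduf -> kiriubuduf -> kiriubuduf
lemma: kiri; CLASS=ol; GRD=ak; MOD=ol


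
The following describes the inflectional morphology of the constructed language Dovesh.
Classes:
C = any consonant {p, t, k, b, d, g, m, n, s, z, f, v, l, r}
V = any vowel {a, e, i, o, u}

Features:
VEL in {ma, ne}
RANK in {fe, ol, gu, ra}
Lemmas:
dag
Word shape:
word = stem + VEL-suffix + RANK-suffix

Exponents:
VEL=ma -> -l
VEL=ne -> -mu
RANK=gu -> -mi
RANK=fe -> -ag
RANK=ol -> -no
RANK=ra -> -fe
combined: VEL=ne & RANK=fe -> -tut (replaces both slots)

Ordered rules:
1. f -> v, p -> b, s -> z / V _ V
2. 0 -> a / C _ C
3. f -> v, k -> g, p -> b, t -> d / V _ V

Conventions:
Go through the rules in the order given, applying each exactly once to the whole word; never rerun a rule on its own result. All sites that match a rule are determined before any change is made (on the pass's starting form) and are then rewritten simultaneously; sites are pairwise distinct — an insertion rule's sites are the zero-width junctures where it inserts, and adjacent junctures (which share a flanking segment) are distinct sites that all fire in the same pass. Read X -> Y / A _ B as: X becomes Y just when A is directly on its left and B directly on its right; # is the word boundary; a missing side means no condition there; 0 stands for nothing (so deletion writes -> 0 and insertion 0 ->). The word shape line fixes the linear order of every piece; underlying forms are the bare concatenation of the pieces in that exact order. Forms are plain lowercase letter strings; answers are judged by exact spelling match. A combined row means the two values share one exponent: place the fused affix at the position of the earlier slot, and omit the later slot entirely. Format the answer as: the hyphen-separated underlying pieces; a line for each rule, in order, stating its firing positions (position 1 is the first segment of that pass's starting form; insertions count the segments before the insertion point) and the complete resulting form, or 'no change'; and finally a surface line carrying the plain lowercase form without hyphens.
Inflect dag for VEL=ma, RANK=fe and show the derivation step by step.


underlying: dag-l-ag
1. f -> v, p -> b, s -> z / V _ V: no change
2. 0 -> a / C _ C: inserts after position(s) 3: dagalag
3. f -> v, k -> g, p -> b, t -> d / V _ V: no change
surface: dagalag


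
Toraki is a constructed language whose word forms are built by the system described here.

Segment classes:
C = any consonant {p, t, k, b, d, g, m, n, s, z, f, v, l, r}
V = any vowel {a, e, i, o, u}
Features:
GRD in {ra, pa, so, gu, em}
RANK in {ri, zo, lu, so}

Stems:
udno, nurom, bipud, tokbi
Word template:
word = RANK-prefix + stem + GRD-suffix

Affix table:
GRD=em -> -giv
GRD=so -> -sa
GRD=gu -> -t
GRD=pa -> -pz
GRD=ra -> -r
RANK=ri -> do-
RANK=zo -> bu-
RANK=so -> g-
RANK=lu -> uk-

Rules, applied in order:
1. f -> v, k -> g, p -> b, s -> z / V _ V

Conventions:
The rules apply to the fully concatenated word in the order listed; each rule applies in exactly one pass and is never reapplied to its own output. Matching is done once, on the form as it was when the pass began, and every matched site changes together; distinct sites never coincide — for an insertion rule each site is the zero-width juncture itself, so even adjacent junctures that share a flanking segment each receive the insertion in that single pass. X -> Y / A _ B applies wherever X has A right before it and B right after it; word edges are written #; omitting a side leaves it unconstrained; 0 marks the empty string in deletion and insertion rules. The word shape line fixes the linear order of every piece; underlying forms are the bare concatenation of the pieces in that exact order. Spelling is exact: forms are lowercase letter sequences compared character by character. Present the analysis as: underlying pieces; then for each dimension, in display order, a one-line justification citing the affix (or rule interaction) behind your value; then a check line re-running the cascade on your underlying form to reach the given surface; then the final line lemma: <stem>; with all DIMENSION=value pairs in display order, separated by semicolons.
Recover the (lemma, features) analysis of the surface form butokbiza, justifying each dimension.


underlying: bu-tokbi-sa
GRD=so - signalled by the affix -sa
RANK=zo - signalled by the affix bu-
check: butokbisa -> butokbiza
lemma: tokbi; GRD=so; RANK=zo


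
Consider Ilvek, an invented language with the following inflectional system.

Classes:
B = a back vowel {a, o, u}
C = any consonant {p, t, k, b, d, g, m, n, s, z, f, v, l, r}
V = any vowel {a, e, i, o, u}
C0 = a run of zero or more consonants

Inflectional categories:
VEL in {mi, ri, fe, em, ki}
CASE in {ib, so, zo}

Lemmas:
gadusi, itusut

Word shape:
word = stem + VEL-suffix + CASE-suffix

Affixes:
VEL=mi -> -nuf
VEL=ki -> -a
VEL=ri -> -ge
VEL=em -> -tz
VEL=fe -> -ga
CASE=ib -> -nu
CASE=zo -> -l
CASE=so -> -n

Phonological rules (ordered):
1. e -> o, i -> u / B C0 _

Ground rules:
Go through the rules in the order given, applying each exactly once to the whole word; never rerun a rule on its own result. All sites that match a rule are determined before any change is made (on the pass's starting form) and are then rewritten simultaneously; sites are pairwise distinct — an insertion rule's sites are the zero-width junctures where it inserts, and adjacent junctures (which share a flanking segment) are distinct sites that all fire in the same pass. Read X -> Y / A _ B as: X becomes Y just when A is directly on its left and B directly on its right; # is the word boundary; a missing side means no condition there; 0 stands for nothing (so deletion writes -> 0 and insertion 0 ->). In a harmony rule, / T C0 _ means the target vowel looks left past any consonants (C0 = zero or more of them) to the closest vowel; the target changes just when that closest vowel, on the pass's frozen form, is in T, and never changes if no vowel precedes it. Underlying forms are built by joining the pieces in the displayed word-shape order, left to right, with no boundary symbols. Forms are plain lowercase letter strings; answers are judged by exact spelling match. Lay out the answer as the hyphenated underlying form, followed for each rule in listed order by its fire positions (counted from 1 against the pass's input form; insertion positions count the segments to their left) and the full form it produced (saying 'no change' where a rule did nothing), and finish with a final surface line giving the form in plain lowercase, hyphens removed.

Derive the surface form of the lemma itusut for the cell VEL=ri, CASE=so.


underlying: itusut-ge-n
1. e -> o, i -> u / B C0 _: fires at position(s) 8: itusutgon
surface: itusutgon
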